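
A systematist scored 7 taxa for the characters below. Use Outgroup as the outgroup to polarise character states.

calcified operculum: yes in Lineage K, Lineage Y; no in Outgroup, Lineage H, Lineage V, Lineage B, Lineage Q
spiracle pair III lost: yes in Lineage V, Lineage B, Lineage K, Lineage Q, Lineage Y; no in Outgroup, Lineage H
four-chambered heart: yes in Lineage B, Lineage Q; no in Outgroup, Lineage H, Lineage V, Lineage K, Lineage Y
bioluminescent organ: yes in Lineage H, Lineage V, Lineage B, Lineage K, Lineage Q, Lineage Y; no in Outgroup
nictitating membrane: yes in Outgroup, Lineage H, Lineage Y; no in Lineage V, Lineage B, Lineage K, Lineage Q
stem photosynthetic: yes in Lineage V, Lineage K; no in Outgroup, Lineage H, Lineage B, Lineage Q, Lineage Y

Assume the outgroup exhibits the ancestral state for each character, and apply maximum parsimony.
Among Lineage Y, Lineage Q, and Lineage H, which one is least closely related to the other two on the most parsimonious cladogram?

Lineage H

Character polarity is set by the outgroup: the derived state is whichever differs from the outgroup's state, so for nictitating membrane the derived state is 'no', and for the remaining characters it is 'yes'.
calcified operculum (state 'yes') occurs in Lineage K and Lineage Y but conflicts with the nesting implied by the other characters — most parsimoniously interpreted as homoplasy.
spiracle pair III lost: derived state 'yes' in Lineage B, Lineage K, Lineage Q, Lineage V, and Lineage Y only — synapomorphy for {Lineage B, Lineage K, Lineage Q, Lineage V, Lineage Y}.
four-chambered heart (derived state 'yes') is shared by Lineage B and Lineage Q — a synapomorphy uniting that clade.
bioluminescent organ (derived state 'yes') is shared by all ingroup taxa — unites the whole ingroup.
Only Lineage B, Lineage K, Lineage Q, and Lineage V show the derived state 'no' for nictitating membrane, supporting them as a clade.
Only Lineage K and Lineage V show the derived state 'yes' for stem photosynthetic, supporting them as a clade.
Most parsimonious ingroup topology: (Lineage H,(((Lineage V,Lineage K),(Lineage B,Lineage Q)),Lineage Y)).
Lineage Y and Lineage Q share a more recent common ancestor with each other than either does with Lineage H, so Lineage H is the least closely related of the three.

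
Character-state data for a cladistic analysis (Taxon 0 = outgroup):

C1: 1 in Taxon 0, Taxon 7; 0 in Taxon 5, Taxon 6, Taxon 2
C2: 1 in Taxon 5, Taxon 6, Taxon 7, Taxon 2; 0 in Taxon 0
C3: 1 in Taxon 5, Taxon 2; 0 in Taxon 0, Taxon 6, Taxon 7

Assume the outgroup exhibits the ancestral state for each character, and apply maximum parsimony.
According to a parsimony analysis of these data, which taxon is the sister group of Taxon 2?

Taxon 5

Character polarity is set by the outgroup: the derived state is whichever differs from the outgroup's state, so for C1 the derived state is '0', and for the remaining characters it is '1'.
C1 (derived state '0') is shared by Taxon 2, Taxon 5, and Taxon 6 — a synapomorphy uniting that clade.
All ingroup taxa share the derived state '1' for C2; it defines the ingroup but does not resolve relationships within it.
C3: derived state '1' in Taxon 2 and Taxon 5 only — synapomorphy for {Taxon 2, Taxon 5}.
Most parsimonious ingroup topology: (((Taxon 5,Taxon 2),Taxon 6),Taxon 7).
Taxon 2 and Taxon 5 form a cherry on this tree, so they are sister taxa.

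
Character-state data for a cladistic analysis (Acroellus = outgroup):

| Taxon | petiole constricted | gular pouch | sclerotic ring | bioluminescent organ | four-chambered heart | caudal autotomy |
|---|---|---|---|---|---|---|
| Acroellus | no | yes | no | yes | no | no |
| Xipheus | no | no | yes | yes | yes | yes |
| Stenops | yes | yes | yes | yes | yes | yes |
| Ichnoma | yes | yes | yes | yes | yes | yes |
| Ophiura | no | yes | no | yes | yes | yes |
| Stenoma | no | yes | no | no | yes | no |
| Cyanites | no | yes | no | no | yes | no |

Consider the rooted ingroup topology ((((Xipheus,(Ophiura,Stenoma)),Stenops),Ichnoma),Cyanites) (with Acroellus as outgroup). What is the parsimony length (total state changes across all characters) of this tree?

10

Map each character onto ((((Xipheus,(Ophiura,Stenoma)),Stenops),Ichnoma),Cyanites) (rooted by Acroellus) and count the minimum state changes it requires (Fitch parsimony):
petiole constricted: 2; gular pouch: 1; sclerotic ring: 2; bioluminescent organ: 2; four-chambered heart: 1; caudal autotomy: 2.
Total tree length = 10.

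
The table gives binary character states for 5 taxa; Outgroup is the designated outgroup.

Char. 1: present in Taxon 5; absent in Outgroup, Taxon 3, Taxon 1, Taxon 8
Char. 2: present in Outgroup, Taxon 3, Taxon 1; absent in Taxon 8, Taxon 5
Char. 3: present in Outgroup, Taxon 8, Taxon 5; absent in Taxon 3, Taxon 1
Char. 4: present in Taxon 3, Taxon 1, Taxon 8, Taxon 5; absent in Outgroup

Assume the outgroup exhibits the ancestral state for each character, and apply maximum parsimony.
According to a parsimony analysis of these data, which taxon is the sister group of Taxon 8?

Character polarity is set by the outgroup: the derived state is whichever differs from the outgroup's state, so for Char. 2, Char. 3 the derived state is 'absent', and for the remaining characters it is 'present'.
Char. 1 (derived state 'present') is unique to Taxon 5 (autapomorphy; uninformative for grouping).
Char. 2 (derived state 'absent') is shared by Taxon 5 and Taxon 8 — a synapomorphy uniting that clade.
Char. 3: derived state 'absent' in Taxon 1 and Taxon 3 only — synapomorphy for {Taxon 1, Taxon 3}.
Char. 4 (derived state 'present') is shared by all ingroup taxa — unites the whole ingroup.
Most parsimonious ingroup topology: ((Taxon 3,Taxon 1),(Taxon 8,Taxon 5)).
Taxon 8 and Taxon 5 form a cherry on this tree, so they are sister taxa.

Taxon 5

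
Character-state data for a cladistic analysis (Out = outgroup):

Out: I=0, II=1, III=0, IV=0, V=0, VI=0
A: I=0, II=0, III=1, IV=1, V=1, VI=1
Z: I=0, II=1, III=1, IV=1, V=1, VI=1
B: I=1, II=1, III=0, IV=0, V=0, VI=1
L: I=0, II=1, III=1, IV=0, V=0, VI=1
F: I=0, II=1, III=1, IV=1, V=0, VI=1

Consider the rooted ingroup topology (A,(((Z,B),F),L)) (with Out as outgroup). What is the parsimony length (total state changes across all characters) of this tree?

Map each character onto (A,(((Z,B),F),L)) (rooted by Out) and count the minimum state changes it requires (Fitch parsimony):
I: 1; II: 1; III: 2; IV: 3; V: 2; VI: 1.
Total tree length = 10.

10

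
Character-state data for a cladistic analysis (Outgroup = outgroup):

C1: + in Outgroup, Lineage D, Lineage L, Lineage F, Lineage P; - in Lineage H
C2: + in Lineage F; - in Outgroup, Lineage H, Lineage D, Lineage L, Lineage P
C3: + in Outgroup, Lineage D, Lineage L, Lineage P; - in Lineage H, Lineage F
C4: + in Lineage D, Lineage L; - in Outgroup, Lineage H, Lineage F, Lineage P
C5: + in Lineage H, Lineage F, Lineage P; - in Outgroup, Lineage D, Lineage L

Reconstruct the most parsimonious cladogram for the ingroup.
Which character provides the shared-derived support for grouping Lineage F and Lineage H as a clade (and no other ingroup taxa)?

Character polarity is set by the outgroup: the derived state is whichever differs from the outgroup's state, so for C1, C3 the derived state is '-', and for the remaining characters it is '+'.
C1 (derived state '-') is unique to Lineage H (autapomorphy; uninformative for grouping).
C2 (derived state '+') is unique to Lineage F (autapomorphy; uninformative for grouping).
Only Lineage F and Lineage H show the derived state '-' for C3, supporting them as a clade.
C4: derived state '+' in Lineage D and Lineage L only — synapomorphy for {Lineage D, Lineage L}.
Only Lineage F, Lineage H, and Lineage P show the derived state '+' for C5, supporting them as a clade.
Most parsimonious ingroup topology: (((Lineage H,Lineage F),Lineage P),(Lineage D,Lineage L)).
The clade {Lineage F, Lineage H} is supported by C3: its derived state '-' occurs in exactly those taxa and in no other taxon (including the outgroup).

C3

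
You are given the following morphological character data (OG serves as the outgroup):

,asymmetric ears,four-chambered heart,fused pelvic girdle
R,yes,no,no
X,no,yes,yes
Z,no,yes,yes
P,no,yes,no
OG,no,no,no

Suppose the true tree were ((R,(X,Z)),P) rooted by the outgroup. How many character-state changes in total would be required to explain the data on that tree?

4

Map each character onto ((R,(X,Z)),P) (rooted by OG) and count the minimum state changes it requires (Fitch parsimony):
asymmetric ears: 1; four-chambered heart: 2; fused pelvic girdle: 1.
Total tree length = 4.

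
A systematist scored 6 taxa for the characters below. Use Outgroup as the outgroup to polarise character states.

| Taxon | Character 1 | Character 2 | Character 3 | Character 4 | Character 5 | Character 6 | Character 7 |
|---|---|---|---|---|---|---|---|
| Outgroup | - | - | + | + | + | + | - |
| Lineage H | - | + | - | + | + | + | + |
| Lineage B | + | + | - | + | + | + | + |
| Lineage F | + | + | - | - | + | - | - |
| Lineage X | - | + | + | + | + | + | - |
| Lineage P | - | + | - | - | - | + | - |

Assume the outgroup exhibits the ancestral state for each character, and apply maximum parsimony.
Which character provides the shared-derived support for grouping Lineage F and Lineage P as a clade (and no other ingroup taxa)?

Character 4

Character polarity is set by the outgroup: the derived state is whichever differs from the outgroup's state, so for Character 3, Character 4, Character 5, Character 6 the derived state is '-', and for the remaining characters it is '+'.
Character 1 (state '+') occurs in Lineage B and Lineage F but conflicts with the nesting implied by the other characters — most parsimoniously interpreted as homoplasy.
All ingroup taxa share the derived state '+' for Character 2; it defines the ingroup but does not resolve relationships within it.
Character 3: derived state '-' in Lineage B, Lineage F, Lineage H, and Lineage P only — synapomorphy for {Lineage B, Lineage F, Lineage H, Lineage P}.
Character 4: derived state '-' in Lineage F and Lineage P only — synapomorphy for {Lineage F, Lineage P}.
Character 5 (derived state '-') is unique to Lineage P (autapomorphy; uninformative for grouping).
Character 6: derived state '-' in Lineage F only — an autapomorphy, so it tells us nothing about relationships among taxa.
Character 7: derived state '+' in Lineage B and Lineage H only — synapomorphy for {Lineage B, Lineage H}.
Most parsimonious ingroup topology: (((Lineage H,Lineage B),(Lineage F,Lineage P)),Lineage X).
The clade {Lineage F, Lineage P} is supported by Character 4: its derived state '-' occurs in exactly those taxa and in no other taxon (including the outgroup).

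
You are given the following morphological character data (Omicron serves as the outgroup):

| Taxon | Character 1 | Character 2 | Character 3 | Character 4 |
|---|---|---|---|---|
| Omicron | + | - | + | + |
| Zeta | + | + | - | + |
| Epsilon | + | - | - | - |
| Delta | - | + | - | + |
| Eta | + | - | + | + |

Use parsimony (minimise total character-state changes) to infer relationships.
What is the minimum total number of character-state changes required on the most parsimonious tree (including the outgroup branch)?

Character polarity is set by the outgroup: the derived state is whichever differs from the outgroup's state, so for Character 1, Character 3, Character 4 the derived state is '-', and for the remaining characters it is '+'.
Character 1: derived state '-' in Delta only — an autapomorphy, so it tells us nothing about relationships among taxa.
Character 2 (derived state '+') is shared by Delta and Zeta — a synapomorphy uniting that clade.
Character 3: derived state '-' in Delta, Epsilon, and Zeta only — synapomorphy for {Delta, Epsilon, Zeta}.
Character 4 (derived state '-') is unique to Epsilon (autapomorphy; uninformative for grouping).
Most parsimonious ingroup topology: ((Epsilon,(Zeta,Delta)),Eta).
Changes per character on this tree: Character 1: 1; Character 2: 1; Character 3: 1; Character 4: 1.
Total = 4.

4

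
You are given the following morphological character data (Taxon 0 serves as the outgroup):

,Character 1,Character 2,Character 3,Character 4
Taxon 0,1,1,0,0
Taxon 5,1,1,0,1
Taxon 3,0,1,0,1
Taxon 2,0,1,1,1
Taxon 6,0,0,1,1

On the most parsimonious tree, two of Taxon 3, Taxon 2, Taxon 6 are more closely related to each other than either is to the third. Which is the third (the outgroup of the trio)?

Character polarity is set by the outgroup: the derived state is whichever differs from the outgroup's state, so for Character 1, Character 2 the derived state is '0', and for the remaining characters it is '1'.
Only Taxon 2, Taxon 3, and Taxon 6 show the derived state '0' for Character 1, supporting them as a clade.
Character 2 (derived state '0') is unique to Taxon 6 (autapomorphy; uninformative for grouping).
Only Taxon 2 and Taxon 6 show the derived state '1' for Character 3, supporting them as a clade.
Character 4 (derived state '1') is shared by all ingroup taxa — unites the whole ingroup.
Most parsimonious ingroup topology: (Taxon 5,(Taxon 3,(Taxon 2,Taxon 6))).
Taxon 2 and Taxon 6 share a more recent common ancestor with each other than either does with Taxon 3, so Taxon 3 is the least closely related of the three.

Taxon 3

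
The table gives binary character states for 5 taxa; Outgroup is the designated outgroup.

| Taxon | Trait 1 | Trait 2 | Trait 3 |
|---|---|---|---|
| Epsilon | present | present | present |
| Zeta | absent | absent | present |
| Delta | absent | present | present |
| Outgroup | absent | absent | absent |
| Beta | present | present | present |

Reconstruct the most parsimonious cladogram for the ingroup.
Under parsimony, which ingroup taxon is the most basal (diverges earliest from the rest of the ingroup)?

Zeta

The outgroup has state 'absent' for every character, so 'present' is the derived state throughout.
Trait 1 (derived state 'present') is shared by Beta and Epsilon — a synapomorphy uniting that clade.
Trait 2: derived state 'present' in Beta, Delta, and Epsilon only — synapomorphy for {Beta, Delta, Epsilon}.
Trait 3 (derived state 'present') is shared by all ingroup taxa — unites the whole ingroup.
Most parsimonious ingroup topology: (((Epsilon,Beta),Delta),Zeta).
Zeta is sister to the clade containing all other ingroup taxa, so it is the earliest-diverging (most basal) ingroup lineage.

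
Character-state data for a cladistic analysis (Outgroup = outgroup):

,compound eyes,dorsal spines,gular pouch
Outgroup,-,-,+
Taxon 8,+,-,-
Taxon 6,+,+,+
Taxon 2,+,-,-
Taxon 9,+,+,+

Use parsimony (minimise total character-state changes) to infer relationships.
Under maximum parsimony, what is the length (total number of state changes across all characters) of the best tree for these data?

3

Character polarity is set by the outgroup: the derived state is whichever differs from the outgroup's state, so for gular pouch the derived state is '-', and for the remaining characters it is '+'.
compound eyes (derived state '+') is shared by all ingroup taxa — unites the whole ingroup.
Only Taxon 6 and Taxon 9 show the derived state '+' for dorsal spines, supporting them as a clade.
Only Taxon 2 and Taxon 8 show the derived state '-' for gular pouch, supporting them as a clade.
Most parsimonious ingroup topology: ((Taxon 8,Taxon 2),(Taxon 6,Taxon 9)).
Changes per character on this tree: compound eyes: 1; dorsal spines: 1; gular pouch: 1.
Total = 3.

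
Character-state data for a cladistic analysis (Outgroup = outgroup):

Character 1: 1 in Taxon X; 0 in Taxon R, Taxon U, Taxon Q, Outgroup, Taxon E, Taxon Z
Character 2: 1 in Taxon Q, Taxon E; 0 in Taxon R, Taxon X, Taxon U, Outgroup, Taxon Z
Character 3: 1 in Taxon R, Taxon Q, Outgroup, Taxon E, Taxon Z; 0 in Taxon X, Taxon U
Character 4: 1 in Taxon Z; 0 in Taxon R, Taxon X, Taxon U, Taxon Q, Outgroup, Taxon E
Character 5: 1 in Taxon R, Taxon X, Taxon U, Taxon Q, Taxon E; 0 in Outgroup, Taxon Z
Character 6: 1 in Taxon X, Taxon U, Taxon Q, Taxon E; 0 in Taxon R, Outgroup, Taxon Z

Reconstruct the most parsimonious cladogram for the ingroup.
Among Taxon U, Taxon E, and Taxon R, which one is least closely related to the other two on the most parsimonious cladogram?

Character polarity is set by the outgroup: the derived state is whichever differs from the outgroup's state, so for Character 3 the derived state is '0', and for the remaining characters it is '1'.
Character 1: derived state '1' in Taxon X only — an autapomorphy, so it tells us nothing about relationships among taxa.
Character 2 (derived state '1') is shared by Taxon E and Taxon Q — a synapomorphy uniting that clade.
Character 3 (derived state '0') is shared by Taxon U and Taxon X — a synapomorphy uniting that clade.
Character 4: derived state '1' in Taxon Z only — an autapomorphy, so it tells us nothing about relationships among taxa.
Character 5: derived state '1' in Taxon E, Taxon Q, Taxon R, Taxon U, and Taxon X only — synapomorphy for {Taxon E, Taxon Q, Taxon R, Taxon U, Taxon X}.
Only Taxon E, Taxon Q, Taxon U, and Taxon X show the derived state '1' for Character 6, supporting them as a clade.
Most parsimonious ingroup topology: ((((Taxon U,Taxon X),(Taxon E,Taxon Q)),Taxon R),Taxon Z).
Taxon E and Taxon U share a more recent common ancestor with each other than either does with Taxon R, so Taxon R is the least closely related of the three.

Taxon R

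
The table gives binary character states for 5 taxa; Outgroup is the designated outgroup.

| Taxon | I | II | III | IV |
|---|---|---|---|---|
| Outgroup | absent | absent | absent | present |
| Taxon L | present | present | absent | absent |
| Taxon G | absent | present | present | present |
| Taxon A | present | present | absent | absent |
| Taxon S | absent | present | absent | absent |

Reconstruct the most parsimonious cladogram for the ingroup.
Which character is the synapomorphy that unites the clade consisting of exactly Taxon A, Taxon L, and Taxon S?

Character polarity is set by the outgroup: the derived state is whichever differs from the outgroup's state, so for IV the derived state is 'absent', and for the remaining characters it is 'present'.
Only Taxon A and Taxon L show the derived state 'present' for I, supporting them as a clade.
All ingroup taxa share the derived state 'present' for II; it defines the ingroup but does not resolve relationships within it.
III (derived state 'present') is unique to Taxon G (autapomorphy; uninformative for grouping).
Only Taxon A, Taxon L, and Taxon S show the derived state 'absent' for IV, supporting them as a clade.
Most parsimonious ingroup topology: (((Taxon L,Taxon A),Taxon S),Taxon G).
The clade {Taxon A, Taxon L, Taxon S} is supported by IV: its derived state 'absent' occurs in exactly those taxa and in no other taxon (including the outgroup).

IV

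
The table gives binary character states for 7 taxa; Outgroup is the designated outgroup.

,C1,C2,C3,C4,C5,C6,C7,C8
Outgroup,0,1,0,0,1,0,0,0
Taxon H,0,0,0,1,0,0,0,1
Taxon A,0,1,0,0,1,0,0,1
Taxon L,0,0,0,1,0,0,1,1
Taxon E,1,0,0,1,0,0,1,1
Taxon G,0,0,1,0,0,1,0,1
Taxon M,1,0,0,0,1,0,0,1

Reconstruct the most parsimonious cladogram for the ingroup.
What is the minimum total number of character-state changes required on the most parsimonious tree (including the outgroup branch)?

Character polarity is set by the outgroup: the derived state is whichever differs from the outgroup's state, so for C2, C5 the derived state is '0', and for the remaining characters it is '1'.
C1 groups Taxon E and Taxon M, which is incompatible with the clades supported by the remaining characters; treating it as convergent (homoplasy) costs fewer steps than any alternative tree.
C2 (derived state '0') is shared by Taxon E, Taxon G, Taxon H, Taxon L, and Taxon M — a synapomorphy uniting that clade.
C3: derived state '1' in Taxon G only — an autapomorphy, so it tells us nothing about relationships among taxa.
C4 (derived state '1') is shared by Taxon E, Taxon H, and Taxon L — a synapomorphy uniting that clade.
C5 (derived state '0') is shared by Taxon E, Taxon G, Taxon H, and Taxon L — a synapomorphy uniting that clade.
C6 (derived state '1') is unique to Taxon G (autapomorphy; uninformative for grouping).
Only Taxon E and Taxon L show the derived state '1' for C7, supporting them as a clade.
C8 (derived state '1') is shared by all ingroup taxa — unites the whole ingroup.
Most parsimonious ingroup topology: ((((Taxon H,(Taxon L,Taxon E)),Taxon G),Taxon M),Taxon A).
Changes per character on this tree: C1: 2; C2: 1; C3: 1; C4: 1; C5: 1; C6: 1; C7: 1; C8: 1.
Total = 9.

9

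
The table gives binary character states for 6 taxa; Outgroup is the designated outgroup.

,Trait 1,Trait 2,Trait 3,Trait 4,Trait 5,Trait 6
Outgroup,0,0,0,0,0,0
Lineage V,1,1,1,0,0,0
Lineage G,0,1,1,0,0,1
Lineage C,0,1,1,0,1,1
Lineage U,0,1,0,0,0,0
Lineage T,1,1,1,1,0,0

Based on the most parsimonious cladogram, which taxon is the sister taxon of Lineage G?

The outgroup has state '0' for every character, so '1' is the derived state throughout.
Trait 1: derived state '1' in Lineage T and Lineage V only — synapomorphy for {Lineage T, Lineage V}.
Trait 2 (derived state '1') is shared by all ingroup taxa — unites the whole ingroup.
Trait 3 (derived state '1') is shared by Lineage C, Lineage G, Lineage T, and Lineage V — a synapomorphy uniting that clade.
Trait 4 (derived state '1') is unique to Lineage T (autapomorphy; uninformative for grouping).
Trait 5 (derived state '1') is unique to Lineage C (autapomorphy; uninformative for grouping).
Trait 6 (derived state '1') is shared by Lineage C and Lineage G — a synapomorphy uniting that clade.
Most parsimonious ingroup topology: (((Lineage V,Lineage T),(Lineage G,Lineage C)),Lineage U).
Lineage G and Lineage C form a cherry on this tree, so they are sister taxa.

Lineage C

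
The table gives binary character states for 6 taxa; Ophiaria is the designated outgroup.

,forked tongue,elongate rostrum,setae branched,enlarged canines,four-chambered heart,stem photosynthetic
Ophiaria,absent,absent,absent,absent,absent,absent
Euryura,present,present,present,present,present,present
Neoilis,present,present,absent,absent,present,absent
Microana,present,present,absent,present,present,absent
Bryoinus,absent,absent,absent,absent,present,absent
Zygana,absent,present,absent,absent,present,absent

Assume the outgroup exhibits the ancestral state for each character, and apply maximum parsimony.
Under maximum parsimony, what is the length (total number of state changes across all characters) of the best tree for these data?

6

The outgroup has state 'absent' for every character, so 'present' is the derived state throughout.
forked tongue: derived state 'present' in Euryura, Microana, and Neoilis only — synapomorphy for {Euryura, Microana, Neoilis}.
Only Euryura, Microana, Neoilis, and Zygana show the derived state 'present' for elongate rostrum, supporting them as a clade.
setae branched: derived state 'present' in Euryura only — an autapomorphy, so it tells us nothing about relationships among taxa.
enlarged canines: derived state 'present' in Euryura and Microana only — synapomorphy for {Euryura, Microana}.
four-chambered heart (derived state 'present') is shared by all ingroup taxa — unites the whole ingroup.
stem photosynthetic (derived state 'present') is unique to Euryura (autapomorphy; uninformative for grouping).
Most parsimonious ingroup topology: ((((Euryura,Microana),Neoilis),Zygana),Bryoinus).
Changes per character on this tree: forked tongue: 1; elongate rostrum: 1; setae branched: 1; enlarged canines: 1; four-chambered heart: 1; stem photosynthetic: 1.
Total = 6.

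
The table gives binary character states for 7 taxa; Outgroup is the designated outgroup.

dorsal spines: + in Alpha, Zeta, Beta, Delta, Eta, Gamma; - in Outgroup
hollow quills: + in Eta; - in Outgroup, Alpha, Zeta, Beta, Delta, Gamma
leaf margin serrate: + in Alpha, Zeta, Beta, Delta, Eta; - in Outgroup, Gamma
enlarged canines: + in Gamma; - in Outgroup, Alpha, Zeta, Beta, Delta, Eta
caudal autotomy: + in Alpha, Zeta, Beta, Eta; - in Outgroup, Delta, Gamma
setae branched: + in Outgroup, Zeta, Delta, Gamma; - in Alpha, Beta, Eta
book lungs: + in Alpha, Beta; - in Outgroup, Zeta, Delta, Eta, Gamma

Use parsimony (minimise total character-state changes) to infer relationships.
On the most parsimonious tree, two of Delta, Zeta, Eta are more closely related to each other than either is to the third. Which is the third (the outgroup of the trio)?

Character polarity is set by the outgroup: the derived state is whichever differs from the outgroup's state, so for setae branched the derived state is '-', and for the remaining characters it is '+'.
All ingroup taxa share the derived state '+' for dorsal spines; it defines the ingroup but does not resolve relationships within it.
hollow quills (derived state '+') is unique to Eta (autapomorphy; uninformative for grouping).
leaf margin serrate (derived state '+') is shared by Alpha, Beta, Delta, Eta, and Zeta — a synapomorphy uniting that clade.
enlarged canines (derived state '+') is unique to Gamma (autapomorphy; uninformative for grouping).
caudal autotomy (derived state '+') is shared by Alpha, Beta, Eta, and Zeta — a synapomorphy uniting that clade.
Only Alpha, Beta, and Eta show the derived state '-' for setae branched, supporting them as a clade.
Only Alpha and Beta show the derived state '+' for book lungs, supporting them as a clade.
Most parsimonious ingroup topology: (((((Alpha,Beta),Eta),Zeta),Delta),Gamma).
Eta and Zeta share a more recent common ancestor with each other than either does with Delta, so Delta is the least closely related of the three.

Delta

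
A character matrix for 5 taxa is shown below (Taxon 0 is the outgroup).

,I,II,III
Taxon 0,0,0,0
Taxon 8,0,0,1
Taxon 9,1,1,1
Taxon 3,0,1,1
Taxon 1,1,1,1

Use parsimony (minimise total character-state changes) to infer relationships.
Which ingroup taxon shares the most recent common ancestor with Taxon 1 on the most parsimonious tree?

The outgroup has state '0' for every character, so '1' is the derived state throughout.
Only Taxon 1 and Taxon 9 show the derived state '1' for I, supporting them as a clade.
II (derived state '1') is shared by Taxon 1, Taxon 3, and Taxon 9 — a synapomorphy uniting that clade.
All ingroup taxa share the derived state '1' for III; it defines the ingroup but does not resolve relationships within it.
Most parsimonious ingroup topology: (Taxon 8,((Taxon 9,Taxon 1),Taxon 3)).
Taxon 1 and Taxon 9 form a cherry on this tree, so they are sister taxa.

Taxon 9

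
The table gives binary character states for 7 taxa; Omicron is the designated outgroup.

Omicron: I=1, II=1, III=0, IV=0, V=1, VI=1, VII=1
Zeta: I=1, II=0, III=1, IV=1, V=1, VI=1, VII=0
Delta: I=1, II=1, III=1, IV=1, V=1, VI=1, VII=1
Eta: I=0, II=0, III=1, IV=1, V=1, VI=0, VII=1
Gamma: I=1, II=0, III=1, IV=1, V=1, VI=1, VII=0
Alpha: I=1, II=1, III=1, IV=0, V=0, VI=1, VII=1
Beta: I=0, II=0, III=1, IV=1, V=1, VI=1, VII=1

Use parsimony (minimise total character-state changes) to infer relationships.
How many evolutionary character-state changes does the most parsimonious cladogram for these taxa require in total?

7

Character polarity is set by the outgroup: the derived state is whichever differs from the outgroup's state, so for I, II, V, VI, VII the derived state is '0', and for the remaining characters it is '1'.
Only Beta and Eta show the derived state '0' for I, supporting them as a clade.
II: derived state '0' in Beta, Eta, Gamma, and Zeta only — synapomorphy for {Beta, Eta, Gamma, Zeta}.
III (derived state '1') is shared by all ingroup taxa — unites the whole ingroup.
IV: derived state '1' in Beta, Delta, Eta, Gamma, and Zeta only — synapomorphy for {Beta, Delta, Eta, Gamma, Zeta}.
V: derived state '0' in Alpha only — an autapomorphy, so it tells us nothing about relationships among taxa.
VI: derived state '0' in Eta only — an autapomorphy, so it tells us nothing about relationships among taxa.
VII (derived state '0') is shared by Gamma and Zeta — a synapomorphy uniting that clade.
Most parsimonious ingroup topology: ((((Zeta,Gamma),(Eta,Beta)),Delta),Alpha).
Changes per character on this tree: I: 1; II: 1; III: 1; IV: 1; V: 1; VI: 1; VII: 1.
Total = 7.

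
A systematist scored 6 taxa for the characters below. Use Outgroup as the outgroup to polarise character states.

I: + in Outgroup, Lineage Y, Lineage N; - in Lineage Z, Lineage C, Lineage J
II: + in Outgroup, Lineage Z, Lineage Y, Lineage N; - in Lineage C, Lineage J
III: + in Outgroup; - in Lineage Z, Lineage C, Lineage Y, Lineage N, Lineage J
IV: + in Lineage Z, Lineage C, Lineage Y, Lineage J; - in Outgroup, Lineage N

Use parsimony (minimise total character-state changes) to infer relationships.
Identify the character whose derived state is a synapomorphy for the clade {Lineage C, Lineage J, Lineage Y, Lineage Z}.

IV

Character polarity is set by the outgroup: the derived state is whichever differs from the outgroup's state, so for I, II, III the derived state is '-', and for the remaining characters it is '+'.
I (derived state '-') is shared by Lineage C, Lineage J, and Lineage Z — a synapomorphy uniting that clade.
II: derived state '-' in Lineage C and Lineage J only — synapomorphy for {Lineage C, Lineage J}.
III (derived state '-') is shared by all ingroup taxa — unites the whole ingroup.
IV (derived state '+') is shared by Lineage C, Lineage J, Lineage Y, and Lineage Z — a synapomorphy uniting that clade.
Most parsimonious ingroup topology: (((Lineage Z,(Lineage C,Lineage J)),Lineage Y),Lineage N).
The clade {Lineage C, Lineage J, Lineage Y, Lineage Z} is supported by IV: its derived state '+' occurs in exactly those taxa and in no other taxon (including the outgroup).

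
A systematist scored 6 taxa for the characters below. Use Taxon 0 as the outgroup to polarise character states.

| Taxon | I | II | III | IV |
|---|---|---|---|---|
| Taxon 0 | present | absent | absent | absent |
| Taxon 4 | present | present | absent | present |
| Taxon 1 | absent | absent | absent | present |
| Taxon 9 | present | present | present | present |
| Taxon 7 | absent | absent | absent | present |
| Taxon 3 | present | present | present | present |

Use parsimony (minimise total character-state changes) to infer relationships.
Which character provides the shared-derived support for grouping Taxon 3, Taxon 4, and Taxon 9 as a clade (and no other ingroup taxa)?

II

Character polarity is set by the outgroup: the derived state is whichever differs from the outgroup's state, so for I the derived state is 'absent', and for the remaining characters it is 'present'.
I (derived state 'absent') is shared by Taxon 1 and Taxon 7 — a synapomorphy uniting that clade.
II (derived state 'present') is shared by Taxon 3, Taxon 4, and Taxon 9 — a synapomorphy uniting that clade.
III (derived state 'present') is shared by Taxon 3 and Taxon 9 — a synapomorphy uniting that clade.
All ingroup taxa share the derived state 'present' for IV; it defines the ingroup but does not resolve relationships within it.
Most parsimonious ingroup topology: ((Taxon 4,(Taxon 9,Taxon 3)),(Taxon 1,Taxon 7)).
The clade {Taxon 3, Taxon 4, Taxon 9} is supported by II: its derived state 'present' occurs in exactly those taxa and in no other taxon (including the outgroup).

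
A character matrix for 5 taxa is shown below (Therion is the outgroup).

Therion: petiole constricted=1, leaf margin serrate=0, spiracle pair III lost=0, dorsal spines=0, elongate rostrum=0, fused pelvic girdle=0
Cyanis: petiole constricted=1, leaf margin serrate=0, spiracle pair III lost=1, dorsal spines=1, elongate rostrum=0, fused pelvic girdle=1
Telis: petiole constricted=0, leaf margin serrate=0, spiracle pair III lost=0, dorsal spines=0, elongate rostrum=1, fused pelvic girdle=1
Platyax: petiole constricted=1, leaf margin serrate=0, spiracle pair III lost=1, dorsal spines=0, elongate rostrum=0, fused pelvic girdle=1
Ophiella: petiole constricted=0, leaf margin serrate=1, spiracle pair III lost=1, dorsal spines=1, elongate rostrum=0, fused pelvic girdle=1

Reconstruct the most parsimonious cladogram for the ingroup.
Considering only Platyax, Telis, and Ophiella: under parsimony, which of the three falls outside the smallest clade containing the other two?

Telis

Character polarity is set by the outgroup: the derived state is whichever differs from the outgroup's state, so for petiole constricted the derived state is '0', and for the remaining characters it is '1'.
petiole constricted (state '0') occurs in Ophiella and Telis but conflicts with the nesting implied by the other characters — most parsimoniously interpreted as homoplasy.
leaf margin serrate: derived state '1' in Ophiella only — an autapomorphy, so it tells us nothing about relationships among taxa.
spiracle pair III lost: derived state '1' in Cyanis, Ophiella, and Platyax only — synapomorphy for {Cyanis, Ophiella, Platyax}.
dorsal spines: derived state '1' in Cyanis and Ophiella only — synapomorphy for {Cyanis, Ophiella}.
elongate rostrum: derived state '1' in Telis only — an autapomorphy, so it tells us nothing about relationships among taxa.
fused pelvic girdle (derived state '1') is shared by all ingroup taxa — unites the whole ingroup.
Most parsimonious ingroup topology: (((Cyanis,Ophiella),Platyax),Telis).
Platyax and Ophiella share a more recent common ancestor with each other than either does with Telis, so Telis is the least closely related of the three.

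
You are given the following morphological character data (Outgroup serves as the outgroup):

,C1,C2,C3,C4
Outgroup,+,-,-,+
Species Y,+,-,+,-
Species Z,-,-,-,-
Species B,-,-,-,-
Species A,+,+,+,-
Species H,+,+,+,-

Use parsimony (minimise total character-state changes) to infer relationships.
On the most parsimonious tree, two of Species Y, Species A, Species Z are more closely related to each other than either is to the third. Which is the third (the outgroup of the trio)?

Character polarity is set by the outgroup: the derived state is whichever differs from the outgroup's state, so for C1, C4 the derived state is '-', and for the remaining characters it is '+'.
C1: derived state '-' in Species B and Species Z only — synapomorphy for {Species B, Species Z}.
Only Species A and Species H show the derived state '+' for C2, supporting them as a clade.
C3 (derived state '+') is shared by Species A, Species H, and Species Y — a synapomorphy uniting that clade.
C4 (derived state '-') is shared by all ingroup taxa — unites the whole ingroup.
Most parsimonious ingroup topology: ((Species Y,(Species A,Species H)),(Species Z,Species B)).
Species A and Species Y share a more recent common ancestor with each other than either does with Species Z, so Species Z is the least closely related of the three.

Species Z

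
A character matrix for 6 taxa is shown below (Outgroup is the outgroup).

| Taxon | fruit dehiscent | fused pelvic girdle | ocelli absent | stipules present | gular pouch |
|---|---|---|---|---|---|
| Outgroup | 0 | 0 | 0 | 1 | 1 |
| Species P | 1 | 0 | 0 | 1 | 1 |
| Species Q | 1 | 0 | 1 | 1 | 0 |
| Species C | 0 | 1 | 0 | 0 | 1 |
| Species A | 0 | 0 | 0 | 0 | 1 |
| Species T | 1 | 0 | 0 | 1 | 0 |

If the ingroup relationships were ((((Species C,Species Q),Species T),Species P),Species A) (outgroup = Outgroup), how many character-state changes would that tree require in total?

8

Map each character onto ((((Species C,Species Q),Species T),Species P),Species A) (rooted by Outgroup) and count the minimum state changes it requires (Fitch parsimony):
fruit dehiscent: 2; fused pelvic girdle: 1; ocelli absent: 1; stipules present: 2; gular pouch: 2.
Total tree length = 8.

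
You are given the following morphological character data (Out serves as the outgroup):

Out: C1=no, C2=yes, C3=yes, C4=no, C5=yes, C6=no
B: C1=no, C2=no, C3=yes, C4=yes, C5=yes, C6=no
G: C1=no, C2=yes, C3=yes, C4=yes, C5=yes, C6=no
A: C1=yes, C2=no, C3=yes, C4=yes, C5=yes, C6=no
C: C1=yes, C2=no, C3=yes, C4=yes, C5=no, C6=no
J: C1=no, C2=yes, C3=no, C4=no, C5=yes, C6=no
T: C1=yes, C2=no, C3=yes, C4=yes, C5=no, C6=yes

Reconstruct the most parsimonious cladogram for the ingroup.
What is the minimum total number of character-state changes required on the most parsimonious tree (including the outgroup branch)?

6

Character polarity is set by the outgroup: the derived state is whichever differs from the outgroup's state, so for C2, C3, C5 the derived state is 'no', and for the remaining characters it is 'yes'.
C1: derived state 'yes' in A, C, and T only — synapomorphy for {A, C, T}.
C2 (derived state 'no') is shared by A, B, C, and T — a synapomorphy uniting that clade.
C3 (derived state 'no') is unique to J (autapomorphy; uninformative for grouping).
Only A, B, C, G, and T show the derived state 'yes' for C4, supporting them as a clade.
C5: derived state 'no' in C and T only — synapomorphy for {C, T}.
C6 (derived state 'yes') is unique to T (autapomorphy; uninformative for grouping).
Most parsimonious ingroup topology: (((B,(A,(C,T))),G),J).
Changes per character on this tree: C1: 1; C2: 1; C3: 1; C4: 1; C5: 1; C6: 1.
Total = 6.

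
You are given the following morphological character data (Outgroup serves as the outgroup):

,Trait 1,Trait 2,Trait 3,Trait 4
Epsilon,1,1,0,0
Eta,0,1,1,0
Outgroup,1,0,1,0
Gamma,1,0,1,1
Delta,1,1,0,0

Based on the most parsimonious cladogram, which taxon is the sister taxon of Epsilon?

Delta

Character polarity is set by the outgroup: the derived state is whichever differs from the outgroup's state, so for Trait 1, Trait 3 the derived state is '0', and for the remaining characters it is '1'.
Trait 1: derived state '0' in Eta only — an autapomorphy, so it tells us nothing about relationships among taxa.
Only Delta, Epsilon, and Eta show the derived state '1' for Trait 2, supporting them as a clade.
Trait 3 (derived state '0') is shared by Delta and Epsilon — a synapomorphy uniting that clade.
Trait 4: derived state '1' in Gamma only — an autapomorphy, so it tells us nothing about relationships among taxa.
Most parsimonious ingroup topology: (((Delta,Epsilon),Eta),Gamma).
Epsilon and Delta form a cherry on this tree, so they are sister taxa.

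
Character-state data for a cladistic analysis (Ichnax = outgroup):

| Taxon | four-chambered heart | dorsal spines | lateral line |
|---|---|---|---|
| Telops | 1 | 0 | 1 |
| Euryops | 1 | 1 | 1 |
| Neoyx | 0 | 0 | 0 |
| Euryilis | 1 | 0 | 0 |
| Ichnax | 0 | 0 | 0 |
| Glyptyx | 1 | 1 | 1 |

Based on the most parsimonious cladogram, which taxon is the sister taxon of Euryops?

The outgroup has state '0' for every character, so '1' is the derived state throughout.
Only Euryilis, Euryops, Glyptyx, and Telops show the derived state '1' for four-chambered heart, supporting them as a clade.
dorsal spines: derived state '1' in Euryops and Glyptyx only — synapomorphy for {Euryops, Glyptyx}.
lateral line (derived state '1') is shared by Euryops, Glyptyx, and Telops — a synapomorphy uniting that clade.
Most parsimonious ingroup topology: ((Euryilis,(Telops,(Glyptyx,Euryops))),Neoyx).
Euryops and Glyptyx form a cherry on this tree, so they are sister taxa.

Glyptyx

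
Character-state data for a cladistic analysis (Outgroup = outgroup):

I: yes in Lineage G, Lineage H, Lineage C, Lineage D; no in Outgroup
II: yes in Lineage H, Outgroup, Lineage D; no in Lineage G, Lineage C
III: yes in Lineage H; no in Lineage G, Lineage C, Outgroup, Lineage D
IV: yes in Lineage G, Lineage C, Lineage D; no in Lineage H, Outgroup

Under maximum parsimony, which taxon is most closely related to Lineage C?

Lineage G

Character polarity is set by the outgroup: the derived state is whichever differs from the outgroup's state, so for II the derived state is 'no', and for the remaining characters it is 'yes'.
All ingroup taxa share the derived state 'yes' for I; it defines the ingroup but does not resolve relationships within it.
II: derived state 'no' in Lineage C and Lineage G only — synapomorphy for {Lineage C, Lineage G}.
III (derived state 'yes') is unique to Lineage H (autapomorphy; uninformative for grouping).
Only Lineage C, Lineage D, and Lineage G show the derived state 'yes' for IV, supporting them as a clade.
Most parsimonious ingroup topology: (Lineage H,((Lineage G,Lineage C),Lineage D)).
Lineage C and Lineage G form a cherry on this tree, so they are sister taxa.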